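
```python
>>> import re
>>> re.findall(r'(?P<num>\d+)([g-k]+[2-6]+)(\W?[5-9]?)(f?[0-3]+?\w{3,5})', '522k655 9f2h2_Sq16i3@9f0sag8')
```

[('522', 'k655', ' 9', 'f2h2_Sq'), ('16', 'i3', '@9', 'f0sag8')]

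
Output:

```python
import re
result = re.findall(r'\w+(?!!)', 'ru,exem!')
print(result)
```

Because the assertion is negative and zero-width, positions next to the forbidden text are skipped.
With no groups in the pattern, `findall` gives back each whole match — 2 here.

['ru', 'exe']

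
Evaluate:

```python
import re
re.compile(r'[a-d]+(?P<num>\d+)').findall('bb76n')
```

This matches one or more of a character in [a-d]; then one or more of a digit (captured as 'num').
Scanning left to right: at [0:4] match 'bb76', group 1 = '76'.
With a single group, `findall` returns only what that group captured — 1 item.

['76']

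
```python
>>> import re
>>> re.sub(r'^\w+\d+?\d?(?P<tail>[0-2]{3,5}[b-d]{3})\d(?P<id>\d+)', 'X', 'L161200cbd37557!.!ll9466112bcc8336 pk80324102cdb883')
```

Pattern: anchored at the start of the string; then one or more of a word character, then one or more of a digit (lazy); then optionally a digit; then 3 to 5 of a character in [0-2], then exactly 3 of a character in [b-d] (captured as 'tail'); then a digit; then one or more of a digit (captured as 'id').
Matches: at [0:15] → 'L161200cbd37557'.
Every occurrence is swapped for 'X'.

'X!.!ll9466112bcc8336 pk80324102cdb883'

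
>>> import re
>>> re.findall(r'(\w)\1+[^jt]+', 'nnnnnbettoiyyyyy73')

['n', 't']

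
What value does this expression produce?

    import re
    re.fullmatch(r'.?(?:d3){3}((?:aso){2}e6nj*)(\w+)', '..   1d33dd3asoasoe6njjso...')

None

Pattern: optionally any character, then the literal 'd3' repeated 3 times; then the literal 'aso' repeated 2 times, then the literal 'e6n', then zero or more of a literal 'j' (captured); then one or more of a word character (captured).
For `fullmatch`, every character of the input must be accounted for by the pattern.
Here the pattern can't cover the whole string, so the call returns None.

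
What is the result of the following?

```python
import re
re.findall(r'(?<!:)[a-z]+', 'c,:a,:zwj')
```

['c', 'wj']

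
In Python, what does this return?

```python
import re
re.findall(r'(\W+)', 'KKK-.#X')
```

This matches one or more of a non-word character (captured).
Matches: at [3:6] match '-.#', group 1 = '-.#'.
Because there's exactly one group, `findall` drops the full match and keeps group 1 from the one hit.

['-.#']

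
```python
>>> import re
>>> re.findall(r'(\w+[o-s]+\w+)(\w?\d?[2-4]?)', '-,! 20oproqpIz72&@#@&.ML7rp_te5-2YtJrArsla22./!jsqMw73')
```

[('20oproqpIz72', ''), ('ML7rp_te5', ''), ('2YtJrArsla22', ''), ('jsqMw73', '')]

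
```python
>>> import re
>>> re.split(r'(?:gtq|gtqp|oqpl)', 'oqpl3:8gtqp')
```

The regex engine tests alternatives in the order written; an earlier branch that matches wins even if a later one would match more.
Matches to split on: at [0:4] → 'oqpl'; at [7:10] → 'gtq'.
The string is cut at each match, leaving 3 pieces.

['', '3:8', 'p']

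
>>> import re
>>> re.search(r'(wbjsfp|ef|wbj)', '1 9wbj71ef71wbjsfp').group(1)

The match spans [3:6] → 'wbj'.
Captured: group 1 = 'wbj'.

'wbj'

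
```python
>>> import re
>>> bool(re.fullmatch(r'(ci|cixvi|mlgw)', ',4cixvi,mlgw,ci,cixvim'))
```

False

`fullmatch` succeeds only if the pattern covers the string from start to end.
Here the pattern can't cover the whole string, so the call returns None, and `bool(None)` is False.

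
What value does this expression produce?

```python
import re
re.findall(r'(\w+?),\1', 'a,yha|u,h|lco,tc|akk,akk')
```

['akk']

`\1` is not a pattern — it's the concrete string captured by group 1, re-applied verbatim.
With a single group, `findall` returns only what that group captured — 1 item.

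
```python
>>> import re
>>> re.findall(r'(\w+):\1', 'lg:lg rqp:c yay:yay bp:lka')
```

['lg', 'yay']

The backreference `\1` re-matches whatever the first group consumed, character for character.
Scanning left to right: at [0:5] match 'lg:lg', group 1 = 'lg'; at [12:19] match 'yay:yay', group 1 = 'yay'.
`findall` collects group 1 from each match (2 total).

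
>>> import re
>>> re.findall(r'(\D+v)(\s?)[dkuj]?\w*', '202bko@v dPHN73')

Pattern: one or more of a non-digit, then the literal 'v' (captured); then optionally whitespace (captured); then optionally one of [dkuj], then zero or more of a word character.
Walking the string: at [3:15] match 'bko@v dPHN73', groups = ('bko@v', ' ').
`findall` packs the 2 group values into a tuple for every match.

[('bko@v', ' ')]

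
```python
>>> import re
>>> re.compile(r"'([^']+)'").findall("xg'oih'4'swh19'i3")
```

One capturing group, so `findall` returns just the captured substring from each match — 2 in all.

['oih', 'swh19']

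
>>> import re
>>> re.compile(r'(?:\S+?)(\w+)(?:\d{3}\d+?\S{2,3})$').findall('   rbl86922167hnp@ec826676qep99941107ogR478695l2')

['ec826676qep99941107ogR47']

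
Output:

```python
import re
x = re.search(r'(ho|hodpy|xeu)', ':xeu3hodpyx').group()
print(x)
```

xeu

`search` walks the string left to right and returns the first match it finds.
The match spans [1:4] → 'xeu'.
Captured: group 1 = 'xeu'.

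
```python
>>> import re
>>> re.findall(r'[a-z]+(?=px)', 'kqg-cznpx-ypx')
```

['czn', 'y']

The lookaround is zero-width — it requires the adjacent text to match without consuming it, so the asserted text isn't part of the match.
Scanning left to right: at [4:7] → 'czn'; at [10:11] → 'y'.
With no groups in the pattern, `findall` gives back each whole match — 2 here.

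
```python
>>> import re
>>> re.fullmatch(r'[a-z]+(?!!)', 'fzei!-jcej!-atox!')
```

The negative lookaround is zero-width — it rules out positions where the adjacent text would match, without consuming anything.
For `fullmatch`, every character of the input must be accounted for by the pattern.
Here there's no way to consume every character, so the call returns None.

None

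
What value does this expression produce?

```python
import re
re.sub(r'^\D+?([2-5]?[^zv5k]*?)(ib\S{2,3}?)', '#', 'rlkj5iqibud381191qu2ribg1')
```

Each match is replaced by '#'.

'#381191qu2ribg1'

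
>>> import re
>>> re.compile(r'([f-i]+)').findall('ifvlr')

['if']

The pattern matches one or more of a character in [f-i] (captured).
With a single group, `findall` returns only what that group captured — 1 item.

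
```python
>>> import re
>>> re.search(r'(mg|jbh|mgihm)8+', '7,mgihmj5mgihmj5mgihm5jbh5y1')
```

`search` walks the string left to right and returns the first match it finds.
Here the pattern never matches, so the call returns None.

None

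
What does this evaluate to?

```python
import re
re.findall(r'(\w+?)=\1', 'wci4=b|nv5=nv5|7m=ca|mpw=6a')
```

['nv5']

After group 1 captures some text, `\1` only succeeds where that same text appears again.
Matches: at [7:14] match 'nv5=nv5', group 1 = 'nv5'.
With a single group, `findall` returns only what that group captured — 1 item.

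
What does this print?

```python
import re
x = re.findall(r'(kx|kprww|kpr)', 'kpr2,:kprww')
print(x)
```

Branches in `(...|...)` are attempted left-to-right; the first branch that allows the whole pattern to succeed is taken.
Scanning left to right: at [0:3] match 'kpr', group 1 = 'kpr'; at [6:11] match 'kprww', group 1 = 'kprww'.
Because there's exactly one group, `findall` drops the full match and keeps group 1 from each hit.

['kpr', 'kprww']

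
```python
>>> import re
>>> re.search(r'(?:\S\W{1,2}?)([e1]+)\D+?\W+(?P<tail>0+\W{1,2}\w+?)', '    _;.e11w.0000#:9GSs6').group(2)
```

'0000#:9'

Pattern: a non-whitespace character, then 1 to 2 of a non-word character (lazy) (non-capturing group); then one or more of one of [e1] (captured); then one or more of a non-digit (lazy); then one or more of a non-word character; then one or more of a literal '0', then 1 to 2 of a non-word character, then one or more of a word character (lazy) (captured as 'tail').
`re.search` tries every starting position until one works.
The match spans [4:19] → '_;.e11w.0000#:9'.
Captured: group 1 = 'e11', group 2 = '0000#:9'.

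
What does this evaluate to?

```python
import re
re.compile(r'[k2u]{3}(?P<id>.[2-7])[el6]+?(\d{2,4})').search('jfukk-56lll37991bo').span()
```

The pattern matches exactly 3 of one of [k2u]; then any character, then a character in [2-7] (captured as 'id'); then one or more of one of [el6] (lazy); then 2 to 4 of a digit (captured).
The match spans [2:15] → 'ukk-56lll3799'.

(2, 15)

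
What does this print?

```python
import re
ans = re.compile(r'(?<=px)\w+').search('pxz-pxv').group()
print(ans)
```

z

The lookaround is zero-width — it requires the adjacent text to match without consuming it, so the asserted text isn't part of the match.
The match spans [2:3] → 'z'.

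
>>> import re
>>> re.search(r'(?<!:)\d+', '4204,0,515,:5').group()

Because the assertion is negative and zero-width, positions next to the forbidden text are skipped.
The match spans [0:4] → '4204'.

'4204'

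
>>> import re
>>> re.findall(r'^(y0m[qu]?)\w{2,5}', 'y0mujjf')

['y0mu']

Pattern: anchored at the start of the string; then the literal 'y0m', then optionally one of [qu] (captured); then 2 to 5 of a word character.
Because there's exactly one group, `findall` drops the full match and keeps group 1 from the one hit.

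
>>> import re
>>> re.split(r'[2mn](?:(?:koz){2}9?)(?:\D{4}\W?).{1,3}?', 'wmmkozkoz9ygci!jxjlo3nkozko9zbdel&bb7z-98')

['wm', 'xjlo3nkozko9zbdel&bb7z-98']

With the lazy modifier that quantifier settles for the fewest repetitions that let the rest of the pattern succeed (the atoms after it are unaffected and can still be greedy).
The string is cut at each match, leaving 2 pieces.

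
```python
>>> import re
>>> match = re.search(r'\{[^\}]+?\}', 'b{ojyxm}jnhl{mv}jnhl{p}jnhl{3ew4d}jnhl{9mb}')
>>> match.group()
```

'{ojyxm}'

`re.search` tries every starting position until one works.
The match spans [1:8] → '{ojyxm}'.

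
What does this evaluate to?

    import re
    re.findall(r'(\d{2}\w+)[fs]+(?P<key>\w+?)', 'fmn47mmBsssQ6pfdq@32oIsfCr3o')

Pattern: exactly 2 of a digit, then one or more of a word character (captured); then one or more of one of [fs]; then one or more of a word character (lazy) (captured as 'key').
Matches: at [3:16] match '47mmBsssQ6pfd', groups = ('47mmBsssQ6p', 'd'); at [18:25] match '32oIsfC', groups = ('32oIs', 'C').
2 groups means each result is a tuple of 2 captured strings — 2 here.

[('47mmBsssQ6p', 'd'), ('32oIs', 'C')]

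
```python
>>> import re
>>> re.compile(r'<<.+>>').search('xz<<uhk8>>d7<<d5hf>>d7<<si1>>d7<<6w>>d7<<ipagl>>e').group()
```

'<<uhk8>>d7<<d5hf>>d7<<si1>>d7<<6w>>d7<<ipagl>>'

`re.search` tries every starting position until one works.
The match spans [2:48] → '<<uhk8>>d7<<d5hf>>d7<<si1>>d7<<6w>>d7<<ipagl>>'.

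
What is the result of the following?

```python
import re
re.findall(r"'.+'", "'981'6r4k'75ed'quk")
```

Walking the string: at [0:15] → "'981'6r4k'75ed'".
No capturing groups, so `findall` returns the 1 full match string.

["'981'6r4k'75ed'"]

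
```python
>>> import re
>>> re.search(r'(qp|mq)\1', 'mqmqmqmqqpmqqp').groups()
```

('mq',)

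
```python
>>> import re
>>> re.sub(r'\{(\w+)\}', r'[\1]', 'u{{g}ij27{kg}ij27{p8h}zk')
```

'u{[g]ij27[kg]ij27[p8h]zk'

`\1` in the replacement pulls in group 1's text for each match.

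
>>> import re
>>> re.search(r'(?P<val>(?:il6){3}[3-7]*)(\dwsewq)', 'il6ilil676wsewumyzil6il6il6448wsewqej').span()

(18, 35)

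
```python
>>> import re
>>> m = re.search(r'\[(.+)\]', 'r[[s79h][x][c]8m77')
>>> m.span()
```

(1, 14)

Unlike `match`, `search` isn't anchored — it looks for the pattern anywhere in the string.
The match spans [1:14] → '[[s79h][x][c]'.
Captured: group 1 = '[s79h][x][c'.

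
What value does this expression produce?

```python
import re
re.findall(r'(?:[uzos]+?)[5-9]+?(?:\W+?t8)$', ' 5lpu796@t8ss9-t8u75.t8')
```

With no groups in the pattern, `findall` gives back each whole match — 1 here.

['u75.t8']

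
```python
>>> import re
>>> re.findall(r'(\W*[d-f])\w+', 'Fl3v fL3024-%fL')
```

[' f', '-%f']

Pattern: zero or more of a non-word character, then a character in [d-f] (captured); then one or more of a word character.
Because there's exactly one group, `findall` drops the full match and keeps group 1 from each hit.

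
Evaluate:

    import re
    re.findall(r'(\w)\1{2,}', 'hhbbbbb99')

['b']

A backreference is literal: `\1` must see the identical characters the first group matched.
Matches: at [2:7] match 'bbbbb', group 1 = 'b'.
`findall` collects group 1 from the one match (1 total).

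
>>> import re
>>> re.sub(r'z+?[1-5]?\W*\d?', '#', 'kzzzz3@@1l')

This matches one or more of a literal 'z' (lazy), then optionally a character in [1-5]; then zero or more of a non-word character, then optionally a digit.
The `?` after the quantifier makes it lazy — it takes as little as possible before letting the rest of the pattern try.
Matches: at [1:2] → 'z'; at [2:3] → 'z'; at [3:4] → 'z'; at [4:9] → 'z3@@1'.
Each match is replaced by '#'.

'k####l'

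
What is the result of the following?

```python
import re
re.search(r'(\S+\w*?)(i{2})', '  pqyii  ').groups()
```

The match spans [2:7] → 'pqyii'.
Captured: group 1 = 'pqy', group 2 = 'ii'.

('pqy', 'ii')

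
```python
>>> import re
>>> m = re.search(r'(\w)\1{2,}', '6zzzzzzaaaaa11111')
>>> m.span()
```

The backreference `\1` re-matches whatever the first group consumed, character for character.
`search` walks the string left to right and returns the first match it finds.
The match spans [1:7] → 'zzzzzz'.
Captured: group 1 = 'z'.

(1, 7)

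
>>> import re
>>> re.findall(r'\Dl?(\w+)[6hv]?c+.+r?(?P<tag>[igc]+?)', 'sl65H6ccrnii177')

[('65H6c', 'i')]

The pattern matches a non-digit, then optionally the literal 'l'; then one or more of a word character (captured); then optionally one of [6hv], then one or more of the literal 'c', then one or more of any character; then optionally a literal 'r'; then one or more of one of [igc] (lazy) (captured as 'tag').
Matches: at [0:12] match 'sl65H6ccrnii', groups = ('65H6c', 'i').
With 2 capturing groups, `findall` returns a 2-tuple per match.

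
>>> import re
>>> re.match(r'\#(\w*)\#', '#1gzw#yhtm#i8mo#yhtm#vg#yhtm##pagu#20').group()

With `match`, the pattern is implicitly anchored at the beginning.
The match spans [0:6] → '#1gzw#'.

'#1gzw#'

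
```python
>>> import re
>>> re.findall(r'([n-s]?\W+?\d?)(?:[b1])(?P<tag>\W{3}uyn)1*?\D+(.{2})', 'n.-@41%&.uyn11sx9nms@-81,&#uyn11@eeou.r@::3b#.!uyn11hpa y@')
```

Pattern: optionally a character in [n-s], then one or more of a non-word character (lazy), then optionally a digit (captured); then one of [b1] (non-capturing group); then exactly 3 of a non-word character, then the literal 'uyn' (captured as 'tag'); then zero or more of a literal '1' (lazy), then one or more of a non-digit; then exactly 2 of any character (captured).
Matches: at [0:18] match 'n.-@41%&.uyn11sx9n', groups = ('n.-@4', '%&.uyn', '9n'); at [19:44] match 's@-81,&#uyn11@eeou.r@::3b', groups = ('s@-8', ',&#uyn', '3b').
Multiple groups make `findall` return tuples — one 3-tuple for each match.

[('n.-@4', '%&.uyn', '9n'), ('s@-8', ',&#uyn', '3b')]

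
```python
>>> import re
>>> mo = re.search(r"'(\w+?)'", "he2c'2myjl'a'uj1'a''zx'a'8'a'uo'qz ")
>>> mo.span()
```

Unlike `match`, `search` isn't anchored — it looks for the pattern anywhere in the string.
The match spans [4:11] → "'2myjl'".
Captured: group 1 = '2myjl'.

(4, 11)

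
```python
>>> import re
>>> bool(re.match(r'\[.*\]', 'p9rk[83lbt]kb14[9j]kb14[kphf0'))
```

`match` is anchored at position 0; if the pattern doesn't fit there, it returns None.
Here the pattern fails at index 0, so the call returns None, and `bool(None)` is False.

False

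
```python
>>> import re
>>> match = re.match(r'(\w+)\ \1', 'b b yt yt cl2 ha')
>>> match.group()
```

'b b'

The backreference `\1` re-matches whatever the first group consumed, character for character.
`re.match` only tries the pattern at the start of the string.
The match spans [0:3] → 'b b'.
Captured: group 1 = 'b'.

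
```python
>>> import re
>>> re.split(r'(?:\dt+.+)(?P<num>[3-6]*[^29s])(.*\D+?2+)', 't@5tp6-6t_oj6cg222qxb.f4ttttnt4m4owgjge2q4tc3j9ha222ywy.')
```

['t@', 'h', 'a222', 'ywy.']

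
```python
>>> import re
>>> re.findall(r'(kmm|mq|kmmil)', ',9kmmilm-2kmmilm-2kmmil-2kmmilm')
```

Alternation tries branches left to right and keeps the first one that lets the overall match succeed at that position.
With a single group, `findall` returns only what that group captured — 4 items.

['kmm', 'kmm', 'kmm', 'kmm']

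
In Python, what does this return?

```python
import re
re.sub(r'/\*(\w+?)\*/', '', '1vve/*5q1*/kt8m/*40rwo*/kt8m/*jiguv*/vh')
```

Matches: at [4:11] → '/*5q1*/'; at [15:24] → '/*40rwo*/'; at [28:37] → '/*jiguv*/'.
`sub` substitutes '' at each match site.

'1vvekt8mkt8mvh'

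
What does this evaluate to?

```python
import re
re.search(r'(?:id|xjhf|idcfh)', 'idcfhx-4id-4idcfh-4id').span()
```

(0, 2)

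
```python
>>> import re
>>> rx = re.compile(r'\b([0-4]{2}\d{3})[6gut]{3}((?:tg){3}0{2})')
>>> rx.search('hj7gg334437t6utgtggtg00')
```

None

The pattern matches a word boundary (`\b`, zero-width); then exactly 2 of a character in [0-4], then exactly 3 of a digit (captured); then exactly 3 of one of [6gut]; then the literal 'tg' repeated 3 times, then exactly 2 of the literal '0' (captured).
Here no position works, so the call returns None.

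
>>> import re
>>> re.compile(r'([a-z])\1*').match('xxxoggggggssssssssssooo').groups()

('x',)

The match spans [0:3] → 'xxx'.
Captured: group 1 = 'x'.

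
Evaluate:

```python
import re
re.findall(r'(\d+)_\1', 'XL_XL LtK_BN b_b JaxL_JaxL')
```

[]

A backreference is literal: `\1` must see the identical characters the first group matched.
`findall` collects group 1 from each match (0 total).
Nothing in the string satisfies the pattern, so the list is empty.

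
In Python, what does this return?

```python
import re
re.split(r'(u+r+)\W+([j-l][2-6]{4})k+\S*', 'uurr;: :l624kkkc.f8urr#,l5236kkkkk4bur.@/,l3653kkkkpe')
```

The pattern matches one or more of a literal 'u', then one or more of the literal 'r' (captured); then one or more of a non-word character; then a character in [j-l], then exactly 4 of a character in [2-6] (captured); then one or more of a literal 'k', then zero or more of a non-whitespace character.
Matches to split on: at [19:53] → 'urr#,l5236kkkkk4bur.@/,l3653kkkkpe'.
The group in the pattern means `split` returns the separators' captures alongside the pieces.

['uurr;: :l624kkkc.f8', 'urr', 'l5236', '']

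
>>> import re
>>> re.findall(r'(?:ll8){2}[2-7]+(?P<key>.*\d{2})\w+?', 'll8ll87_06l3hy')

['_06']

The pattern matches the literal 'll8' repeated 2 times, then one or more of a character in [2-7]; then zero or more of any character, then exactly 2 of a digit (captured as 'key'); then one or more of a word character (lazy).
Walking the string: at [0:11] match 'll8ll87_06l', group 1 = '_06'.
One capturing group, so `findall` returns just the captured substring from the one match — 1 in all.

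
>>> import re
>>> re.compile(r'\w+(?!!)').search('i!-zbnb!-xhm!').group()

`(?!…)`/`(?<!…)` only lets a position through if the neighbouring text does NOT match; no characters are consumed.
`re.search` tries every starting position until one works.
The match spans [3:6] → 'zbn'.

'zbn'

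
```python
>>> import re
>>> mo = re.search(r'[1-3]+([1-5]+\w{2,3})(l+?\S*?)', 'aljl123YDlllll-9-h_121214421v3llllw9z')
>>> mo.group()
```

'123YDll'

This matches one or more of a character in [1-3]; then one or more of a character in [1-5], then 2 to 3 of a word character (captured); then one or more of the literal 'l' (lazy), then zero or more of a non-whitespace character (lazy) (captured).
A non-greedy quantifier consumes as few characters as it can — just enough that the remainder of the pattern still matches from where it stops; whatever follows it matches normally.
`re.search` scans for the first position where the pattern succeeds.
The match spans [4:11] → '123YDll'.
Captured: group 1 = '3YDl', group 2 = 'l'.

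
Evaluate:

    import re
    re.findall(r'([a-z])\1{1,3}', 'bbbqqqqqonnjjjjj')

['b', 'q', 'n', 'j']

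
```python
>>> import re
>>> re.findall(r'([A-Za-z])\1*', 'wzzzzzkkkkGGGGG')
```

A backreference is literal: `\1` must see the identical characters the first group matched.
Matches: at [0:1] match 'w', group 1 = 'w'; at [1:6] match 'zzzzz', group 1 = 'z'; at [6:10] match 'kkkk', group 1 = 'k'; at [10:15] match 'GGGGG', group 1 = 'G'.
Because there's exactly one group, `findall` drops the full match and keeps group 1 from each hit.

['w', 'z', 'k', 'G']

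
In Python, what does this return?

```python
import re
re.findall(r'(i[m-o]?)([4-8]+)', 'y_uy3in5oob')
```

[('in', '5')]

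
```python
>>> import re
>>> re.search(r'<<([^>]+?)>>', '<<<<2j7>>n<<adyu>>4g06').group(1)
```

The match spans [0:9] → '<<<<2j7>>'.
Captured: group 1 = '<<2j7'.

'<<2j7'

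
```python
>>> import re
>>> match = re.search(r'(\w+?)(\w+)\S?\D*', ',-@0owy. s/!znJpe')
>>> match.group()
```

The pattern matches one or more of a word character (lazy) (captured); then one or more of a word character (captured); then optionally a non-whitespace character, then zero or more of a non-digit.
`re.search` tries every starting position until one works.
The match spans [3:17] → '0owy. s/!znJpe'.
Captured: group 1 = '0', group 2 = 'owy'.

'0owy. s/!znJpe'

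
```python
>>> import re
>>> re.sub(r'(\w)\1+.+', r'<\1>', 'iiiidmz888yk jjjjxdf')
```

'<i>'

A backreference is literal: `\1` must see the identical characters the first group matched.
Matches: at [0:20] → 'iiiidmz888yk jjjjxdf'.
The replacement refers to a captured group, so each match is rewritten using its own captured text.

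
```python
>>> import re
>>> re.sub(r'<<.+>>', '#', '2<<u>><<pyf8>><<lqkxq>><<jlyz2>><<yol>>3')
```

'2#3'

Matches: at [1:39] → '<<u>><<pyf8>><<lqkxq>><<jlyz2>><<yol>>'.
Every occurrence is swapped for '#'.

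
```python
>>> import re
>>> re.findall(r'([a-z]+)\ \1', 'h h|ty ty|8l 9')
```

['h', 'ty']

`\1` is not a pattern — it's the concrete string captured by group 1, re-applied verbatim.
Matches: at [0:3] match 'h h', group 1 = 'h'; at [4:9] match 'ty ty', group 1 = 'ty'.
Because there's exactly one group, `findall` drops the full match and keeps group 1 from each hit.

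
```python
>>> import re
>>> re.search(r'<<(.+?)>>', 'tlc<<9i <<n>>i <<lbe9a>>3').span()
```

Because the quantifier is non-greedy, it stops expanding at the earliest point where the rest of the pattern can succeed.
The match spans [3:13] → '<<9i <<n>>'.

(3, 13)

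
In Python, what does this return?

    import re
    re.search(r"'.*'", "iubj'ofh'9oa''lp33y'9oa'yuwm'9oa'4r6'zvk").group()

"'ofh'9oa''lp33y'9oa'yuwm'9oa'4r6'"

Unlike `match`, `search` isn't anchored — it looks for the pattern anywhere in the string.
The match spans [4:37] → "'ofh'9oa''lp33y'9oa'yuwm'9oa'4r6'".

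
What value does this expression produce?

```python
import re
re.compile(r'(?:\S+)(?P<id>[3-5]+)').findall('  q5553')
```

With a single group, `findall` returns only what that group captured — 1 item.

['3']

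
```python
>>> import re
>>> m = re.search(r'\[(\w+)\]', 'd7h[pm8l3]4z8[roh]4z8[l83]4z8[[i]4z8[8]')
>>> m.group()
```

The match spans [3:10] → '[pm8l3]'.

'[pm8l3]'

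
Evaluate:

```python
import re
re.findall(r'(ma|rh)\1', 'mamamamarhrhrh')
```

['ma', 'ma', 'rh']

A backreference is literal: `\1` must see the identical characters the first group matched.
Matches: at [0:4] match 'mama', group 1 = 'ma'; at [4:8] match 'mama', group 1 = 'ma'; at [8:12] match 'rhrh', group 1 = 'rh'.
`findall` collects group 1 from each match (3 total).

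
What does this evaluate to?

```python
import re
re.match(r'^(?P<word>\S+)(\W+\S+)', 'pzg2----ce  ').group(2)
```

'-ce'

Pattern: anchored at the start of the string; then one or more of a non-whitespace character (captured as 'word'); then one or more of a non-word character, then one or more of a non-whitespace character (captured).
`re.match` won't scan ahead — the pattern has to work from the very first character.
The match spans [0:10] → 'pzg2----ce'.
Captured: group 1 = 'pzg2---', group 2 = '-ce'.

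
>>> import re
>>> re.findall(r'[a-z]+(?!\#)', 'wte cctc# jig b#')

['wte', 'cct', 'jig']

Because the assertion is negative and zero-width, positions next to the forbidden text are skipped.
Matches: at [0:3] → 'wte'; at [4:7] → 'cct'; at [10:13] → 'jig'.
With no groups in the pattern, `findall` gives back each whole match — 3 here.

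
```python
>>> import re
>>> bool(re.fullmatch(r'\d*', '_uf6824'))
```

Pattern: zero or more of a digit.
For `fullmatch`, every character of the input must be accounted for by the pattern.
Here the string isn't matched end-to-end, so the call returns None, and `bool(None)` is False.

False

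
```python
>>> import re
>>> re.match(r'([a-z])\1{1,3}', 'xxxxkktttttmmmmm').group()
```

'xxxx'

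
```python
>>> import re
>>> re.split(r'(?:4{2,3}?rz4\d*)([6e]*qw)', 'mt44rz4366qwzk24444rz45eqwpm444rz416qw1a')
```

['mt', 'qw', 'zk24', 'eqw', 'pm', 'qw', '1a']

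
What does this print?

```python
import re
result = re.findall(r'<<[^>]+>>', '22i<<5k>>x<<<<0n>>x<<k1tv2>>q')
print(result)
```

`findall` yields the raw match text (3 of them) because the pattern has no groups.

['<<5k>>', '<<<<0n>>', '<<k1tv2>>']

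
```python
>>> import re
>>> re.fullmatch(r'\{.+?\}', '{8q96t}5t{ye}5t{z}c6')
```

`re.fullmatch` is like wrapping the pattern in `^…$` (in single-line mode).
Here there's no way to consume every character, so the call returns None.

None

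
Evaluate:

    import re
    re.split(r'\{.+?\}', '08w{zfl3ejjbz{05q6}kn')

['08w', 'kn']

The string is cut at each match, leaving 2 pieces.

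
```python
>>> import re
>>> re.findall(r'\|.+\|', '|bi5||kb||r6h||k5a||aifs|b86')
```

['|bi5||kb||r6h||k5a||aifs|']

With no groups in the pattern, `findall` gives back each whole match — 1 here.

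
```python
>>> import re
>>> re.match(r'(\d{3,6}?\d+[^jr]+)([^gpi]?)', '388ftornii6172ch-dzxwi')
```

None

The pattern matches 3 to 6 of a digit (lazy), then one or more of a digit, then one or more of any character except [jr] (captured); then optionally any character except [gpi] (captured).
`re.match` won't scan ahead — the pattern has to work from the very first character.
Here position 0 doesn't satisfy it, so the call returns None.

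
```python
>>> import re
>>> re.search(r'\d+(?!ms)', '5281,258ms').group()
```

The negative lookahead/lookbehind blocks any match where the forbidden context is present.
`search` walks the string left to right and returns the first match it finds.
The match spans [0:4] → '5281'.

'5281'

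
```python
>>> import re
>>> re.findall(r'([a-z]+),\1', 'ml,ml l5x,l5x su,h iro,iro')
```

['ml', 'iro']

The backreference `\1` re-matches whatever the first group consumed, character for character.
Matches: at [0:5] match 'ml,ml', group 1 = 'ml'; at [19:26] match 'iro,iro', group 1 = 'iro'.
Because there's exactly one group, `findall` drops the full match and keeps group 1 from each hit.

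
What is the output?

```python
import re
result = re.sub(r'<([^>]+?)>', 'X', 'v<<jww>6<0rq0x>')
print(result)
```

Each match is replaced by 'X'.

vX6X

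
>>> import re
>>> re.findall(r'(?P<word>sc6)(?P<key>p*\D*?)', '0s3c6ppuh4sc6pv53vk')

This matches the literal 's', then the literal 'c6' (captured as 'word'); then zero or more of the literal 'p', then zero or more of a non-digit (lazy) (captured as 'key').
A non-greedy quantifier consumes as few characters as it can — just enough that the remainder of the pattern still matches from where it stops; whatever follows it matches normally.
Scanning left to right: at [10:14] match 'sc6p', groups = ('sc6', 'p').
With 2 capturing groups, `findall` returns a 2-tuple per match.

[('sc6', 'p')]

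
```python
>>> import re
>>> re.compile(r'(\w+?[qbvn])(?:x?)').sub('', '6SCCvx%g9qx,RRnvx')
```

Pattern: one or more of a word character (lazy), then one of [qbvn] (captured); then optionally a literal 'x' (non-capturing group).
The `?` after the quantifier makes it lazy — it takes as little as possible before letting the rest of the pattern try.
Matches: at [0:6] → '6SCCvx'; at [7:11] → 'g9qx'; at [12:15] → 'RRn'.
`sub` substitutes '' at each match site.

'%,vx'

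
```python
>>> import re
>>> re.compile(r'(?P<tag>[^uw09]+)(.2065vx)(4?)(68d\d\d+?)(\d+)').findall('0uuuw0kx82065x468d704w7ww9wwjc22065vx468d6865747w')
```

The `?` after the quantifier makes it lazy — it takes as little as possible before letting the rest of the pattern try.
`findall` packs the 5 group values into a tuple for every match.

[('jc', '22065vx', '4', '68d68', '65747')]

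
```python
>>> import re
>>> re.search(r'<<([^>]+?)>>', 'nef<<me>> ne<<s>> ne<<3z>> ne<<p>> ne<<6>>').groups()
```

`search` walks the string left to right and returns the first match it finds.
The match spans [3:9] → '<<me>>'.
Captured: group 1 = 'me'.

('me',)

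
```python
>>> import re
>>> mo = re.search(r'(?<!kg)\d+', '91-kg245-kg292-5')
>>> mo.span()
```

(0, 2)

The negative lookaround is zero-width — it rules out positions where the adjacent text would match, without consuming anything.
The match spans [0:2] → '91'.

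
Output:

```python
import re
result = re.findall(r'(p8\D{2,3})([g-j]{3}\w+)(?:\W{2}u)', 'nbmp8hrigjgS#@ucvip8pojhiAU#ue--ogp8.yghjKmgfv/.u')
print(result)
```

Pattern: the literal 'p8', then 2 to 3 of a non-digit (captured); then exactly 3 of a character in [g-j], then one or more of a word character (captured); then exactly 2 of a non-word character, then the literal 'u' (non-capturing group).
Scanning left to right: at [3:15] match 'p8hrigjgS#@u', groups = ('p8hri', 'gjgS'); at [34:49] match 'p8.yghjKmgfv/.u', groups = ('p8.y', 'ghjKmgfv').
`findall` packs the 2 group values into a tuple for every match.

[('p8hri', 'gjgS'), ('p8.y', 'ghjKmgfv')]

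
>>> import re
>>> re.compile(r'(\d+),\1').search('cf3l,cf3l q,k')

None

`\1` has to match the exact text group 1 already captured.
`search` walks the string left to right and returns the first match it finds.
Here the pattern never matches, so the call returns None.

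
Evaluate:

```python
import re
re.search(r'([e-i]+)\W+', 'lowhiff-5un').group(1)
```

'hiff'

This matches one or more of a character in [e-i] (captured); then one or more of a non-word character.
`search` walks the string left to right and returns the first match it finds.
The match spans [3:8] → 'hiff-'.
Captured: group 1 = 'hiff'.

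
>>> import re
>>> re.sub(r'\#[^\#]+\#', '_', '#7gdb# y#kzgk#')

'_ y_'

Matches: at [0:6] → '#7gdb#'; at [8:14] → '#kzgk#'.
Every occurrence is swapped for '_'.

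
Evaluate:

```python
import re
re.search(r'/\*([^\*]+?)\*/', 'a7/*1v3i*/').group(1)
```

`re.search` tries every starting position until one works.
The match spans [2:10] → '/*1v3i*/'.
Captured: group 1 = '1v3i'.

'1v3i'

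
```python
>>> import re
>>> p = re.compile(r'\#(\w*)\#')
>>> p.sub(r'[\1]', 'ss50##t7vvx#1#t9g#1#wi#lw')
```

'ss50[]t7vvx[1]t9g[1]wi#lw'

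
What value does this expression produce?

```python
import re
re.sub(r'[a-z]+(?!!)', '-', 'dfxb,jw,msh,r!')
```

'-,-,-,r!'

Because the assertion is negative and zero-width, positions next to the forbidden text are skipped.
Matches: at [0:4] → 'dfxb'; at [5:7] → 'jw'; at [8:11] → 'msh'.
Each match is replaced by '-'.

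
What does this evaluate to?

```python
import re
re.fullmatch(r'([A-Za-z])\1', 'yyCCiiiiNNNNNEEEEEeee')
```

`\1` has to match the exact text group 1 already captured.
`fullmatch` succeeds only if the pattern covers the string from start to end.
Here there's no way to consume every character, so the call returns None.

None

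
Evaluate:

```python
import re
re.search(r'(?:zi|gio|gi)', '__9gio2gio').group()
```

'gio'

Alternation tries branches left to right and keeps the first one that lets the overall match succeed at that position.
The match spans [3:6] → 'gio'.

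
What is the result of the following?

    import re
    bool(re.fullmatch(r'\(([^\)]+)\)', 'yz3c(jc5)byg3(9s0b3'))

False

For `fullmatch`, every character of the input must be accounted for by the pattern.
Here the pattern can't cover the whole string, so the call returns None, and `bool(None)` is False.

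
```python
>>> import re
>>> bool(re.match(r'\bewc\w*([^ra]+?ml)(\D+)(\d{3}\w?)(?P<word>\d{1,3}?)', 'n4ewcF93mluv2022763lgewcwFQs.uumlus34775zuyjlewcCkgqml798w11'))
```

`match` is anchored at position 0; if the pattern doesn't fit there, it returns None.
Here position 0 doesn't satisfy it, so the call returns None, and `bool(None)` is False.

False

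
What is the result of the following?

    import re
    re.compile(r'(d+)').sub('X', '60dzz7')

'60Xzz7'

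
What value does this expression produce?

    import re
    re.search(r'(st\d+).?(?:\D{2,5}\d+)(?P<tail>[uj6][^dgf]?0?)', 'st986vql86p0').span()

The match spans [0:12] → 'st986vql86p0'.

(0, 12)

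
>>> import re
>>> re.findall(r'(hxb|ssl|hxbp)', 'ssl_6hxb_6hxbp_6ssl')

The regex engine tests alternatives in the order written; an earlier branch that matches wins even if a later one would match more.
Matches: at [0:3] match 'ssl', group 1 = 'ssl'; at [5:8] match 'hxb', group 1 = 'hxb'; at [10:13] match 'hxb', group 1 = 'hxb'; at [16:19] match 'ssl', group 1 = 'ssl'.
`findall` collects group 1 from each match (4 total).

['ssl', 'hxb', 'hxb', 'ssl']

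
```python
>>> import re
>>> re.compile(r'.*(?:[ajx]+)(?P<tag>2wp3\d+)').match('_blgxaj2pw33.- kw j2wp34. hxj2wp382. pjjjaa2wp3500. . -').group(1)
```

The pattern matches zero or more of any character; then one or more of one of [ajx] (non-capturing group); then the literal '2w', then the literal 'p3', then one or more of a digit (captured as 'tag').
With `match`, the pattern is implicitly anchored at the beginning.
The match spans [0:50] → '_blgxaj2pw33.- kw j2wp34. hxj2wp382. pjjjaa2wp3500'.
Captured: group 1 = '2wp3500'.

'2wp3500'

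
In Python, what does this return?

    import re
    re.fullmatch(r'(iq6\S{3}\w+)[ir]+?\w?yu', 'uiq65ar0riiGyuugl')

None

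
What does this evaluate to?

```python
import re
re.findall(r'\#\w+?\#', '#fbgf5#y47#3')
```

['#fbgf5#']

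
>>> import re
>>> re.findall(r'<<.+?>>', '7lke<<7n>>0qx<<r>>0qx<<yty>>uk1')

Because the quantifier is non-greedy, it stops expanding at the earliest point where the rest of the pattern can succeed.
Matches: at [4:10] → '<<7n>>'; at [13:18] → '<<r>>'; at [21:28] → '<<yty>>'.
With no groups in the pattern, `findall` gives back each whole match — 3 here.

['<<7n>>', '<<r>>', '<<yty>>']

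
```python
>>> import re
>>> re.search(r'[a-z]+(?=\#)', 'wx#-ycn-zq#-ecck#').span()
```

Lookahead/lookbehind check context without consuming it, so the matched span excludes the asserted characters.
`search` walks the string left to right and returns the first match it finds.
The match spans [0:2] → 'wx'.

(0, 2)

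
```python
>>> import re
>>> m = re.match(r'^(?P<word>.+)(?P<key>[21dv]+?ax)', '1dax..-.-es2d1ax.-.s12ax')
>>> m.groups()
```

('1dax..-.-es2d1ax.-.s1', '2ax')

Pattern: anchored at the start of the string; then one or more of any character (captured as 'word'); then one or more of one of [21dv] (lazy), then the literal 'ax' (captured as 'key').
With `match`, the pattern is implicitly anchored at the beginning.
The match spans [0:24] → '1dax..-.-es2d1ax.-.s12ax'.
Captured: group 1 = '1dax..-.-es2d1ax.-.s1', group 2 = '2ax'.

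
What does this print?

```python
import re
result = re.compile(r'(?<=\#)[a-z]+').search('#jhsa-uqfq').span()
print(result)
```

Lookahead/lookbehind check context without consuming it, so the matched span excludes the asserted characters.
Unlike `match`, `search` isn't anchored — it looks for the pattern anywhere in the string.
The match spans [1:5] → 'jhsa'.

(1, 5)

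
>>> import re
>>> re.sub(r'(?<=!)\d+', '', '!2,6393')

'!,6393'

Because the assertion is zero-width, the text it checks is not consumed and won't appear in the result.
Matches: at [1:2] → '2'.
Every occurrence is swapped for ''.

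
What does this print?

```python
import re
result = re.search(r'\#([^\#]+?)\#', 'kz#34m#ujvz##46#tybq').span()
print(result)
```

`search` walks the string left to right and returns the first match it finds.
The match spans [2:7] → '#34m#'.
Captured: group 1 = '34m'.

(2, 7)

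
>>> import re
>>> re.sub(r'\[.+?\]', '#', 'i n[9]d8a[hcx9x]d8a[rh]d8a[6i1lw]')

'i n#d8a#d8a#d8a#'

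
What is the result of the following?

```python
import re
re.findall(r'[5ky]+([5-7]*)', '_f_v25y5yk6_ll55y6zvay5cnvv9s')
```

Pattern: one or more of one of [5ky]; then zero or more of a character in [5-7] (captured).
Scanning left to right: at [5:11] match '5y5yk6', group 1 = '6'; at [14:18] match '55y6', group 1 = '6'; at [21:23] match 'y5', group 1 = ''.
One capturing group, so `findall` returns just the captured substring from each match — 3 in all.

['6', '6', '']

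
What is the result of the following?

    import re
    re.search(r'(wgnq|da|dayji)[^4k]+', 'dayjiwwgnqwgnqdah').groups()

Branches in `(...|...)` are attempted left-to-right; the first branch that allows the whole pattern to succeed is taken.
`search` walks the string left to right and returns the first match it finds.
The match spans [0:17] → 'dayjiwwgnqwgnqdah'.
Captured: group 1 = 'da'.

('da',)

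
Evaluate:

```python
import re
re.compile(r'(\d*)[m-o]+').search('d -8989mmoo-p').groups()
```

('8989',)

This matches zero or more of a digit (captured); then one or more of a character in [m-o].
`re.search` tries every starting position until one works.
The match spans [3:11] → '8989mmoo'.
Captured: group 1 = '8989'.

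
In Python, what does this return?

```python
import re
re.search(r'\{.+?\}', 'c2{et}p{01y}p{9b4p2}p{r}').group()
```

'{et}'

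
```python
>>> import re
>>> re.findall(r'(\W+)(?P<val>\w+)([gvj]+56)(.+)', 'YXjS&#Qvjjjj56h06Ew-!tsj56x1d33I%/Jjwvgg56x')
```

Pattern: one or more of a non-word character (captured); then one or more of a word character (captured as 'val'); then one or more of one of [gvj], then the literal '56' (captured); then one or more of any character (captured).
Scanning left to right: at [4:43] match '&#Qvjjjj56h06Ew-!tsj56x1d33I%/Jjwvgg56x', groups = ('&#', 'Qvjjj', 'j56', 'h06Ew-!tsj56x1d33I%/Jjwvgg56x').
With 4 capturing groups, `findall` returns a 4-tuple per match.

[('&#', 'Qvjjj', 'j56', 'h06Ew-!tsj56x1d33I%/Jjwvgg56x')]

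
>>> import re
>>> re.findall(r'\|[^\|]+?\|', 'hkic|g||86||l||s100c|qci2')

['|g|', '|86|', '|l|', '|s100c|']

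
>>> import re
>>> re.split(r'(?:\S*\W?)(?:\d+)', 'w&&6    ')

['', '    ']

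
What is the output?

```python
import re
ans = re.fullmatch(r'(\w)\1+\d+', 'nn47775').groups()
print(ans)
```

('n',)

The match spans [0:7] → 'nn47775'.
Captured: group 1 = 'n'.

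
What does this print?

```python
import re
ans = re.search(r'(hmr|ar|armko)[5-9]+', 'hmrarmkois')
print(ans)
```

None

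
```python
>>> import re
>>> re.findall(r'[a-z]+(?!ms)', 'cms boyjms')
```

['cms', 'boyjms']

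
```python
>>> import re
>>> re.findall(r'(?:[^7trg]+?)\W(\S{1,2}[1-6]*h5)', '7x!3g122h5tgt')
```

['3g122h5']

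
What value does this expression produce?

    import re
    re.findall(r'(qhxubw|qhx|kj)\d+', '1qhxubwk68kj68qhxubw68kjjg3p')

`findall` collects group 1 from each match (2 total).

['kj', 'qhxubw']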